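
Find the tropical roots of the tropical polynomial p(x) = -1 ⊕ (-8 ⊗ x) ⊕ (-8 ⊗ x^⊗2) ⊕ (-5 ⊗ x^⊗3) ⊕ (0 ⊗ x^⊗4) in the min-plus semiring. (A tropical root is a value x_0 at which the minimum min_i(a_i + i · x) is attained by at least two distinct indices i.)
Roots: {-5, -3, 0, 7}

Each tropical root is a break point of the lower envelope of the lines y = a_i + i · x (there are 5 lines, with slopes 0, 1, ..., 4). Only the lines that attain the minimum somewhere contribute to roots; other lines are dominated. Here the surviving (envelope) indices are i = 4, i = 3, i = 2, i = 1, i = 0.
Intersections between consecutive envelope lines give the roots: for adjacent envelope indices i < j the intersection is x = (a_i − a_j) / (j − i). Reading off the sorted break points: {-5, -3, 0, 7}.
Verification: at each break x_0, at least two indices attain the minimum of min_i(a_i + i · x_0).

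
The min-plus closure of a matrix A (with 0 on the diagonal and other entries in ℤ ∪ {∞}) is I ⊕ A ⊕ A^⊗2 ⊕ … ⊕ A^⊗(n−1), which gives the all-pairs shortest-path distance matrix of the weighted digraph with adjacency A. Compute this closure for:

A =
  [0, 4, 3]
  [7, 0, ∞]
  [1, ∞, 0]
Closure =
  [0, 4, 3]
  [7, 0, 10]
  [1, 5, 0]

This is the Floyd-Warshall all-pairs shortest-path computation. For each intermediate vertex k = 0, 1, …, 2, update dist[i][j] ← min(dist[i][j], dist[i][k] + dist[k][j]). The final matrix gives, for each (i, j), the minimum total weight of any directed path from i to j (possibly empty when i = j).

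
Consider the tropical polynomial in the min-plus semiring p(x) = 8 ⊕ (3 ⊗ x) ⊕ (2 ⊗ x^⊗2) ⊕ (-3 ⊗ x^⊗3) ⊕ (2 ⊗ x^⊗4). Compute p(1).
p(1) = 0

A tropical monomial a ⊗ x^⊗i evaluates to a + i · x. Evaluating each term at x = 1:
  Term 0 contributes 8 + 0 · 1 = 8
  Term 1 contributes 3 + 1 · 1 = 4
  Term 2 contributes 2 + 2 · 1 = 4
  Term 3 contributes -3 + 3 · 1 = 0
  Term 4 contributes 2 + 4 · 1 = 6
p(1) = ⊕ of these = min[8, 4, 4, 0, 6] = 0.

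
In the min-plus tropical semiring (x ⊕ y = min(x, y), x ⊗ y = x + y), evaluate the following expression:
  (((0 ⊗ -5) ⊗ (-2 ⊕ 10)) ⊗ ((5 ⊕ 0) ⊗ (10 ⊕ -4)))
(((0 ⊗ -5) ⊗ (-2 ⊕ 10)) ⊗ ((5 ⊕ 0) ⊗ (10 ⊕ -4))) = -11

Expand innermost to outermost. Recall ⊕ takes the minimum of its arguments and ⊗ takes their sum. Working out the expression (((0 ⊗ -5) ⊗ (-2 ⊕ 10)) ⊗ ((5 ⊕ 0) ⊗ (10 ⊕ -4))) gives -11.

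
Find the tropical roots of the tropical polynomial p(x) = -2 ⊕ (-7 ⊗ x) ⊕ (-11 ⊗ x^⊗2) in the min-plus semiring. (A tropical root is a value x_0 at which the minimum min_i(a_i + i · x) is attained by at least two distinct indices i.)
Roots: {4, 5}

Each tropical root is a break point of the lower envelope of the lines y = a_i + i · x (there are 3 lines, with slopes 0, 1, ..., 2). Only the lines that attain the minimum somewhere contribute to roots; other lines are dominated. Here the surviving (envelope) indices are i = 2, i = 1, i = 0.
Intersections between consecutive envelope lines give the roots: for adjacent envelope indices i < j the intersection is x = (a_i − a_j) / (j − i). Reading off the sorted break points: {4, 5}.
Verification: at each break x_0, at least two indices attain the minimum of min_i(a_i + i · x_0).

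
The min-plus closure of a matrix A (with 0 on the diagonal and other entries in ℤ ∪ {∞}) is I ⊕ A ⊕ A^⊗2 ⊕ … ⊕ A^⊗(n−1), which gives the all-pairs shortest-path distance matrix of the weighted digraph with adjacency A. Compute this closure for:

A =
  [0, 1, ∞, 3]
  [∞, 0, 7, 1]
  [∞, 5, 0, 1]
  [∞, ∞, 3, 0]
Closure =
  [0, 1, 5, 2]
  [∞, 0, 4, 1]
  [∞, 5, 0, 1]
  [∞, 8, 3, 0]

This is the Floyd-Warshall all-pairs shortest-path computation. For each intermediate vertex k = 0, 1, …, 3, update dist[i][j] ← min(dist[i][j], dist[i][k] + dist[k][j]). The final matrix gives, for each (i, j), the minimum total weight of any directed path from i to j (possibly empty when i = j).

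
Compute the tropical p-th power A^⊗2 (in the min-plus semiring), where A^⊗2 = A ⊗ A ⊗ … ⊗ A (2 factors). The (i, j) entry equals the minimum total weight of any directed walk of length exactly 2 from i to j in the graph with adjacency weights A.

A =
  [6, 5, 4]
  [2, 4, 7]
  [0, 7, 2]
A^⊗2 =
  [4, 9, 6]
  [6, 7, 6]
  [2, 5, 4]

Each entry (A^⊗2)_ij equals the minimum over all length-2 walks i = v_0 → v_1 → … → v_2 = j of Σ_t A[v_t][v_{t+1}]. For example, for (i, j) = (0, 2) we minimise over 3 possible intermediate vertex sequences; the minimum is 6, attained along the walk 0 → 2 → 2.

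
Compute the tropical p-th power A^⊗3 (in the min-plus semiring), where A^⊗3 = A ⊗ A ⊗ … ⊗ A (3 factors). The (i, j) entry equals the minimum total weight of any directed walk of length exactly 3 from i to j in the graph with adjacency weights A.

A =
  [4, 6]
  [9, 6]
A^⊗3 =
  [12, 14]
  [17, 18]

Each entry (A^⊗3)_ij equals the minimum over all length-3 walks i = v_0 → v_1 → … → v_3 = j of Σ_t A[v_t][v_{t+1}]. For example, for (i, j) = (0, 1) we minimise over 4 possible intermediate vertex sequences; the minimum is 14, attained along the walk 0 → 0 → 0 → 1.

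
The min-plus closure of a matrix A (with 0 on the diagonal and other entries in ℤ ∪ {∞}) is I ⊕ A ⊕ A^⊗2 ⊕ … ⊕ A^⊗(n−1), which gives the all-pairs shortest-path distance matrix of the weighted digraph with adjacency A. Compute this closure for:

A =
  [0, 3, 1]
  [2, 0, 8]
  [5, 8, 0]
Closure =
  [0, 3, 1]
  [2, 0, 3]
  [5, 8, 0]

This is the Floyd-Warshall all-pairs shortest-path computation. For each intermediate vertex k = 0, 1, …, 2, update dist[i][j] ← min(dist[i][j], dist[i][k] + dist[k][j]). The final matrix gives, for each (i, j), the minimum total weight of any directed path from i to j (possibly empty when i = j).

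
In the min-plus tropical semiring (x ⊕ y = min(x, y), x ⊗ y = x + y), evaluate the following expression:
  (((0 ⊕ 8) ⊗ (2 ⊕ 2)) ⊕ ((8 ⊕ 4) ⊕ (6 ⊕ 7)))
(((0 ⊕ 8) ⊗ (2 ⊕ 2)) ⊕ ((8 ⊕ 4) ⊕ (6 ⊕ 7))) = 2

Expand innermost to outermost. Recall ⊕ takes the minimum of its arguments and ⊗ takes their sum. Working out the expression (((0 ⊕ 8) ⊗ (2 ⊕ 2)) ⊕ ((8 ⊕ 4) ⊕ (6 ⊕ 7))) gives 2.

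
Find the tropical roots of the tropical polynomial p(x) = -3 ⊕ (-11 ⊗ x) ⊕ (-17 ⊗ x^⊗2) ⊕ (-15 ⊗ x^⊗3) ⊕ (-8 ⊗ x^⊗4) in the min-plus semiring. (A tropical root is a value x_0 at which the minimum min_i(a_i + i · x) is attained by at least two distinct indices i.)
Roots: {-7, -2, 6, 8}

Each tropical root is a break point of the lower envelope of the lines y = a_i + i · x (there are 5 lines, with slopes 0, 1, ..., 4). Only the lines that attain the minimum somewhere contribute to roots; other lines are dominated. Here the surviving (envelope) indices are i = 4, i = 3, i = 2, i = 1, i = 0.
Intersections between consecutive envelope lines give the roots: for adjacent envelope indices i < j the intersection is x = (a_i − a_j) / (j − i). Reading off the sorted break points: {-7, -2, 6, 8}.
Verification: at each break x_0, at least two indices attain the minimum of min_i(a_i + i · x_0).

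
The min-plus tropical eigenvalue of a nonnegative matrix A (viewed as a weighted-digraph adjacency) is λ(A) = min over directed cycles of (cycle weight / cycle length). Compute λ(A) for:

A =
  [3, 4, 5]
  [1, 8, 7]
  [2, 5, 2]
λ(A) = 2

Enumerate directed cycles and compute their means (weight / length). Sample:
  cycle 0 → 0: weight = 3, length = 1, mean = 3/1 ≈ 3.000
  cycle 1 → 1: weight = 8, length = 1, mean = 8/1 ≈ 8.000
  cycle 2 → 2: weight = 2, length = 1, mean = 2/1 ≈ 2.000
  cycle 0 → 1 → 0: weight = 5, length = 2, mean = 5/2 ≈ 2.500
  cycle 0 → 2 → 0: weight = 7, length = 2, mean = 7/2 ≈ 3.500
  cycle 1 → 0 → 1: weight = 5, length = 2, mean = 5/2 ≈ 2.500
Minimum mean = 2.000, attained e.g. along the cycle 2 → 2 with weight 2 and length 1. So λ(A) = 2/1 = 2.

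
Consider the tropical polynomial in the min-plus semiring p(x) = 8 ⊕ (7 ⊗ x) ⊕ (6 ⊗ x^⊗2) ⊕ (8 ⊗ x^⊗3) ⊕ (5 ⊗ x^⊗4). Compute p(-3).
p(-3) = -7

A tropical monomial a ⊗ x^⊗i evaluates to a + i · x. Evaluating each term at x = -3:
  Term 0 contributes 8 + 0 · -3 = 8
  Term 1 contributes 7 + 1 · -3 = 4
  Term 2 contributes 6 + 2 · -3 = 0
  Term 3 contributes 8 + 3 · -3 = -1
  Term 4 contributes 5 + 4 · -3 = -7
p(-3) = ⊕ of these = min[8, 4, 0, -1, -7] = -7.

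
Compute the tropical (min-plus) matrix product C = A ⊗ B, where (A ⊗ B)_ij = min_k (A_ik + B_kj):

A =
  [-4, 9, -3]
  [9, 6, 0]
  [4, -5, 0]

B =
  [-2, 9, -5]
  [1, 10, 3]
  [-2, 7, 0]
A ⊗ B =
  [-6, 4, -9]
  [-2, 7, 0]
  [-4, 5, -2]

Apply the min-plus product entry-by-entry:
  C[0][0] = min over k of (A[0][0] + B[0][0] = -4 + -2 = -6, A[0][1] + B[1][0] = 9 + 1 = 10, A[0][2] + B[2][0] = -3 + -2 = -5) = -6 (attained at k = 0)
  C[0][1] = min over k of (A[0][0] + B[0][1] = -4 + 9 = 5, A[0][1] + B[1][1] = 9 + 10 = 19, A[0][2] + B[2][1] = -3 + 7 = 4) = 4 (attained at k = 2)
  C[0][2] = min over k of (A[0][0] + B[0][2] = -4 + -5 = -9, A[0][1] + B[1][2] = 9 + 3 = 12, A[0][2] + B[2][2] = -3 + 0 = -3) = -9 (attained at k = 0)
  C[1][0] = min over k of (A[1][0] + B[0][0] = 9 + -2 = 7, A[1][1] + B[1][0] = 6 + 1 = 7, A[1][2] + B[2][0] = 0 + -2 = -2) = -2 (attained at k = 2)
  C[1][1] = min over k of (A[1][0] + B[0][1] = 9 + 9 = 18, A[1][1] + B[1][1] = 6 + 10 = 16, A[1][2] + B[2][1] = 0 + 7 = 7) = 7 (attained at k = 2)
  C[1][2] = min over k of (A[1][0] + B[0][2] = 9 + -5 = 4, A[1][1] + B[1][2] = 6 + 3 = 9, A[1][2] + B[2][2] = 0 + 0 = 0) = 0 (attained at k = 2)
  C[2][0] = min over k of (A[2][0] + B[0][0] = 4 + -2 = 2, A[2][1] + B[1][0] = -5 + 1 = -4, A[2][2] + B[2][0] = 0 + -2 = -2) = -4 (attained at k = 1)
  C[2][1] = min over k of (A[2][0] + B[0][1] = 4 + 9 = 13, A[2][1] + B[1][1] = -5 + 10 = 5, A[2][2] + B[2][1] = 0 + 7 = 7) = 5 (attained at k = 1)
  C[2][2] = min over k of (A[2][0] + B[0][2] = 4 + -5 = -1, A[2][1] + B[1][2] = -5 + 3 = -2, A[2][2] + B[2][2] = 0 + 0 = 0) = -2 (attained at k = 1)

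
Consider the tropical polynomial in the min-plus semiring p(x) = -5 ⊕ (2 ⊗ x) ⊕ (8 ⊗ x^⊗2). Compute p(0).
p(0) = -5

A tropical monomial a ⊗ x^⊗i evaluates to a + i · x. Evaluating each term at x = 0:
  Term 0 contributes -5 + 0 · 0 = -5
  Term 1 contributes 2 + 1 · 0 = 2
  Term 2 contributes 8 + 2 · 0 = 8
p(0) = ⊕ of these = min[-5, 2, 8] = -5.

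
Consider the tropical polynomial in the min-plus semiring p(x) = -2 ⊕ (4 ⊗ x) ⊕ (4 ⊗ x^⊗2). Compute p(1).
p(1) = -2

A tropical monomial a ⊗ x^⊗i evaluates to a + i · x. Evaluating each term at x = 1:
  Term 0 contributes -2 + 0 · 1 = -2
  Term 1 contributes 4 + 1 · 1 = 5
  Term 2 contributes 4 + 2 · 1 = 6
p(1) = ⊕ of these = min[-2, 5, 6] = -2.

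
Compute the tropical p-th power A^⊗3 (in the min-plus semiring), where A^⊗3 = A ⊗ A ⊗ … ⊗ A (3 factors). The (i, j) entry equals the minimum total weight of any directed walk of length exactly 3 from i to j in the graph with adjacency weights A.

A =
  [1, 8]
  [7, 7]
A^⊗3 =
  [3, 10]
  [9, 16]

Each entry (A^⊗3)_ij equals the minimum over all length-3 walks i = v_0 → v_1 → … → v_3 = j of Σ_t A[v_t][v_{t+1}]. For example, for (i, j) = (0, 1) we minimise over 4 possible intermediate vertex sequences; the minimum is 10, attained along the walk 0 → 0 → 0 → 1.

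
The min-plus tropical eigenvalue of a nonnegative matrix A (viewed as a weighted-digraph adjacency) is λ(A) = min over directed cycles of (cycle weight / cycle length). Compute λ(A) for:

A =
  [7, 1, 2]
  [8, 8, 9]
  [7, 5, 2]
λ(A) = 2

Enumerate directed cycles and compute their means (weight / length). Sample:
  cycle 0 → 0: weight = 7, length = 1, mean = 7/1 ≈ 7.000
  cycle 1 → 1: weight = 8, length = 1, mean = 8/1 ≈ 8.000
  cycle 2 → 2: weight = 2, length = 1, mean = 2/1 ≈ 2.000
  cycle 0 → 1 → 0: weight = 9, length = 2, mean = 9/2 ≈ 4.500
  cycle 0 → 2 → 0: weight = 9, length = 2, mean = 9/2 ≈ 4.500
  cycle 1 → 0 → 1: weight = 9, length = 2, mean = 9/2 ≈ 4.500
Minimum mean = 2.000, attained e.g. along the cycle 2 → 2 with weight 2 and length 1. So λ(A) = 2/1 = 2.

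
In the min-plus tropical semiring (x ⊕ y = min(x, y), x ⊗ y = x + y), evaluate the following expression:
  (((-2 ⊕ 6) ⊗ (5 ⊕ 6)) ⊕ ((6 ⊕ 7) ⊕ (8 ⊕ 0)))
(((-2 ⊕ 6) ⊗ (5 ⊕ 6)) ⊕ ((6 ⊕ 7) ⊕ (8 ⊕ 0))) = 0

Expand innermost to outermost. Recall ⊕ takes the minimum of its arguments and ⊗ takes their sum. Working out the expression (((-2 ⊕ 6) ⊗ (5 ⊕ 6)) ⊕ ((6 ⊕ 7) ⊕ (8 ⊕ 0))) gives 0.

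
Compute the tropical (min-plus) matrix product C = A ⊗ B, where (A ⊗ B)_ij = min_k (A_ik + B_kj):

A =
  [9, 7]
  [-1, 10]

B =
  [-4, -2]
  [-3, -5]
A ⊗ B =
  [4, 2]
  [-5, -3]

Apply the min-plus product entry-by-entry:
  C[0][0] = min over k of (A[0][0] + B[0][0] = 9 + -4 = 5, A[0][1] + B[1][0] = 7 + -3 = 4) = 4 (attained at k = 1)
  C[0][1] = min over k of (A[0][0] + B[0][1] = 9 + -2 = 7, A[0][1] + B[1][1] = 7 + -5 = 2) = 2 (attained at k = 1)
  C[1][0] = min over k of (A[1][0] + B[0][0] = -1 + -4 = -5, A[1][1] + B[1][0] = 10 + -3 = 7) = -5 (attained at k = 0)
  C[1][1] = min over k of (A[1][0] + B[0][1] = -1 + -2 = -3, A[1][1] + B[1][1] = 10 + -5 = 5) = -3 (attained at k = 0)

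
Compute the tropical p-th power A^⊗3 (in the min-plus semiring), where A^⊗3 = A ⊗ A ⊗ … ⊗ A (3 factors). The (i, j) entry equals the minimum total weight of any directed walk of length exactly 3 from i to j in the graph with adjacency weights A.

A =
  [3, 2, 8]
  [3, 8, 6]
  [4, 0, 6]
A^⊗3 =
  [8, 7, 11]
  [8, 8, 11]
  [6, 5, 11]

Each entry (A^⊗3)_ij equals the minimum over all length-3 walks i = v_0 → v_1 → … → v_3 = j of Σ_t A[v_t][v_{t+1}]. For example, for (i, j) = (0, 2) we minimise over 9 possible intermediate vertex sequences; the minimum is 11, attained along the walk 0 → 0 → 1 → 2.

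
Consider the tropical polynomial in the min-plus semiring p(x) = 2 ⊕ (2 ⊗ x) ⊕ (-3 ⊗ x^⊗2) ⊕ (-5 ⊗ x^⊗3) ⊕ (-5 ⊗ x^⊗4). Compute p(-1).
p(-1) = -9

A tropical monomial a ⊗ x^⊗i evaluates to a + i · x. Evaluating each term at x = -1:
  Term 0 contributes 2 + 0 · -1 = 2
  Term 1 contributes 2 + 1 · -1 = 1
  Term 2 contributes -3 + 2 · -1 = -5
  Term 3 contributes -5 + 3 · -1 = -8
  Term 4 contributes -5 + 4 · -1 = -9
p(-1) = ⊕ of these = min[2, 1, -5, -8, -9] = -9.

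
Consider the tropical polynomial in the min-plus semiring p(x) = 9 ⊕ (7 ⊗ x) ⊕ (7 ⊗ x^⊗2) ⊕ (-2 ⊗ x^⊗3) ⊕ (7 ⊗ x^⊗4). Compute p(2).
p(2) = 4

A tropical monomial a ⊗ x^⊗i evaluates to a + i · x. Evaluating each term at x = 2:
  Term 0 contributes 9 + 0 · 2 = 9
  Term 1 contributes 7 + 1 · 2 = 9
  Term 2 contributes 7 + 2 · 2 = 11
  Term 3 contributes -2 + 3 · 2 = 4
  Term 4 contributes 7 + 4 · 2 = 15
p(2) = ⊕ of these = min[9, 9, 11, 4, 15] = 4.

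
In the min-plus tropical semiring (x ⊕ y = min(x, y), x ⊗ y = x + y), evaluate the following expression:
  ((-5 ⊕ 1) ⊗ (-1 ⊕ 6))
((-5 ⊕ 1) ⊗ (-1 ⊕ 6)) = -6

Expand innermost to outermost. Recall ⊕ takes the minimum of its arguments and ⊗ takes their sum. Working out the expression ((-5 ⊕ 1) ⊗ (-1 ⊕ 6)) gives -6.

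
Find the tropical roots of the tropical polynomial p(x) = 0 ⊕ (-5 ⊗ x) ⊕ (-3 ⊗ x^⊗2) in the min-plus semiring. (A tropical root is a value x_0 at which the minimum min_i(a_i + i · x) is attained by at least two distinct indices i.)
Roots: {-2, 5}

Each tropical root is a break point of the lower envelope of the lines y = a_i + i · x (there are 3 lines, with slopes 0, 1, ..., 2). Only the lines that attain the minimum somewhere contribute to roots; other lines are dominated. Here the surviving (envelope) indices are i = 2, i = 1, i = 0.
Intersections between consecutive envelope lines give the roots: for adjacent envelope indices i < j the intersection is x = (a_i − a_j) / (j − i). Reading off the sorted break points: {-2, 5}.
Verification: at each break x_0, at least two indices attain the minimum of min_i(a_i + i · x_0).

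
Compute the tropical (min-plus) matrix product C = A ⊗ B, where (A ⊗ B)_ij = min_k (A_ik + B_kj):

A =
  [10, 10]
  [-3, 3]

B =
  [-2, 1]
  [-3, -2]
A ⊗ B =
  [7, 8]
  [-5, -2]

Apply the min-plus product entry-by-entry:
  C[0][0] = min over k of (A[0][0] + B[0][0] = 10 + -2 = 8, A[0][1] + B[1][0] = 10 + -3 = 7) = 7 (attained at k = 1)
  C[0][1] = min over k of (A[0][0] + B[0][1] = 10 + 1 = 11, A[0][1] + B[1][1] = 10 + -2 = 8) = 8 (attained at k = 1)
  C[1][0] = min over k of (A[1][0] + B[0][0] = -3 + -2 = -5, A[1][1] + B[1][0] = 3 + -3 = 0) = -5 (attained at k = 0)
  C[1][1] = min over k of (A[1][0] + B[0][1] = -3 + 1 = -2, A[1][1] + B[1][1] = 3 + -2 = 1) = -2 (attained at k = 0)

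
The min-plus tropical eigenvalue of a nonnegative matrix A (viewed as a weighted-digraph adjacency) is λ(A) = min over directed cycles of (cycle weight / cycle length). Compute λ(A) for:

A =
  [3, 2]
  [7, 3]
λ(A) = 3

Enumerate directed cycles and compute their means (weight / length). Sample:
  cycle 0 → 0: weight = 3, length = 1, mean = 3/1 ≈ 3.000
  cycle 1 → 1: weight = 3, length = 1, mean = 3/1 ≈ 3.000
  cycle 0 → 1 → 0: weight = 9, length = 2, mean = 9/2 ≈ 4.500
  cycle 1 → 0 → 1: weight = 9, length = 2, mean = 9/2 ≈ 4.500
Minimum mean = 3.000, attained e.g. along the cycle 0 → 0 with weight 3 and length 1. So λ(A) = 3/1 = 3.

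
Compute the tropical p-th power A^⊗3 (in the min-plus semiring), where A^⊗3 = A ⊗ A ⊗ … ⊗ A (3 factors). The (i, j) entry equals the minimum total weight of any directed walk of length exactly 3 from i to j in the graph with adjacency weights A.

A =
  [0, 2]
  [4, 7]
A^⊗3 =
  [0, 2]
  [4, 6]

Each entry (A^⊗3)_ij equals the minimum over all length-3 walks i = v_0 → v_1 → … → v_3 = j of Σ_t A[v_t][v_{t+1}]. For example, for (i, j) = (0, 1) we minimise over 4 possible intermediate vertex sequences; the minimum is 2, attained along the walk 0 → 0 → 0 → 1.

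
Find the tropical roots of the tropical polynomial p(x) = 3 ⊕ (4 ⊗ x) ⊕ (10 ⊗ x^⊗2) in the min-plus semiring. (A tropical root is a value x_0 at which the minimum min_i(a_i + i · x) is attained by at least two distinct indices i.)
Roots: {-6, -1}

Each tropical root is a break point of the lower envelope of the lines y = a_i + i · x (there are 3 lines, with slopes 0, 1, ..., 2). Only the lines that attain the minimum somewhere contribute to roots; other lines are dominated. Here the surviving (envelope) indices are i = 2, i = 1, i = 0.
Intersections between consecutive envelope lines give the roots: for adjacent envelope indices i < j the intersection is x = (a_i − a_j) / (j − i). Reading off the sorted break points: {-6, -1}.
Verification: at each break x_0, at least two indices attain the minimum of min_i(a_i + i · x_0).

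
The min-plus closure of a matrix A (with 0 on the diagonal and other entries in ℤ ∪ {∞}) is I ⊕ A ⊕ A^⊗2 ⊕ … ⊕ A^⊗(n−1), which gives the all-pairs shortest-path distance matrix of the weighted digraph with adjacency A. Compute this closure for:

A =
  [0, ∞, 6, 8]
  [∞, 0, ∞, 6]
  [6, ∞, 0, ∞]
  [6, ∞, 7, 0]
Closure =
  [0, ∞, 6, 8]
  [12, 0, 13, 6]
  [6, ∞, 0, 14]
  [6, ∞, 7, 0]

This is the Floyd-Warshall all-pairs shortest-path computation. For each intermediate vertex k = 0, 1, …, 3, update dist[i][j] ← min(dist[i][j], dist[i][k] + dist[k][j]). The final matrix gives, for each (i, j), the minimum total weight of any directed path from i to j (possibly empty when i = j).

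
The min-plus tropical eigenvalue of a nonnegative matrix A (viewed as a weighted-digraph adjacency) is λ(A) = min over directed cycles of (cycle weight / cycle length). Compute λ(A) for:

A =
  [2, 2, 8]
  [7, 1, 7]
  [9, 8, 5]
λ(A) = 1

Enumerate directed cycles and compute their means (weight / length). Sample:
  cycle 0 → 0: weight = 2, length = 1, mean = 2/1 ≈ 2.000
  cycle 1 → 1: weight = 1, length = 1, mean = 1/1 ≈ 1.000
  cycle 2 → 2: weight = 5, length = 1, mean = 5/1 ≈ 5.000
  cycle 0 → 1 → 0: weight = 9, length = 2, mean = 9/2 ≈ 4.500
  cycle 0 → 2 → 0: weight = 17, length = 2, mean = 17/2 ≈ 8.500
  cycle 1 → 0 → 1: weight = 9, length = 2, mean = 9/2 ≈ 4.500
Minimum mean = 1.000, attained e.g. along the cycle 1 → 1 with weight 1 and length 1. So λ(A) = 1/1 = 1.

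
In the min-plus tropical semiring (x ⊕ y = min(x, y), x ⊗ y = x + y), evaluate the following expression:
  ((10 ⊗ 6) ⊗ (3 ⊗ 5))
((10 ⊗ 6) ⊗ (3 ⊗ 5)) = 24

Expand innermost to outermost. Recall ⊕ takes the minimum of its arguments and ⊗ takes their sum. Working out the expression ((10 ⊗ 6) ⊗ (3 ⊗ 5)) gives 24.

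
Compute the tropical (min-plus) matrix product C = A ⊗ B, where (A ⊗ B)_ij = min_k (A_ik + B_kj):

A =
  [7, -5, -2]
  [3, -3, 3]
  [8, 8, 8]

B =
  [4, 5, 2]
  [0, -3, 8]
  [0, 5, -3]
A ⊗ B =
  [-5, -8, -5]
  [-3, -6, 0]
  [8, 5, 5]

Apply the min-plus product entry-by-entry:
  C[0][0] = min over k of (A[0][0] + B[0][0] = 7 + 4 = 11, A[0][1] + B[1][0] = -5 + 0 = -5, A[0][2] + B[2][0] = -2 + 0 = -2) = -5 (attained at k = 1)
  C[0][1] = min over k of (A[0][0] + B[0][1] = 7 + 5 = 12, A[0][1] + B[1][1] = -5 + -3 = -8, A[0][2] + B[2][1] = -2 + 5 = 3) = -8 (attained at k = 1)
  C[0][2] = min over k of (A[0][0] + B[0][2] = 7 + 2 = 9, A[0][1] + B[1][2] = -5 + 8 = 3, A[0][2] + B[2][2] = -2 + -3 = -5) = -5 (attained at k = 2)
  C[1][0] = min over k of (A[1][0] + B[0][0] = 3 + 4 = 7, A[1][1] + B[1][0] = -3 + 0 = -3, A[1][2] + B[2][0] = 3 + 0 = 3) = -3 (attained at k = 1)
  C[1][1] = min over k of (A[1][0] + B[0][1] = 3 + 5 = 8, A[1][1] + B[1][1] = -3 + -3 = -6, A[1][2] + B[2][1] = 3 + 5 = 8) = -6 (attained at k = 1)
  C[1][2] = min over k of (A[1][0] + B[0][2] = 3 + 2 = 5, A[1][1] + B[1][2] = -3 + 8 = 5, A[1][2] + B[2][2] = 3 + -3 = 0) = 0 (attained at k = 2)
  C[2][0] = min over k of (A[2][0] + B[0][0] = 8 + 4 = 12, A[2][1] + B[1][0] = 8 + 0 = 8, A[2][2] + B[2][0] = 8 + 0 = 8) = 8 (attained at k = 1)
  C[2][1] = min over k of (A[2][0] + B[0][1] = 8 + 5 = 13, A[2][1] + B[1][1] = 8 + -3 = 5, A[2][2] + B[2][1] = 8 + 5 = 13) = 5 (attained at k = 1)
  C[2][2] = min over k of (A[2][0] + B[0][2] = 8 + 2 = 10, A[2][1] + B[1][2] = 8 + 8 = 16, A[2][2] + B[2][2] = 8 + -3 = 5) = 5 (attained at k = 2)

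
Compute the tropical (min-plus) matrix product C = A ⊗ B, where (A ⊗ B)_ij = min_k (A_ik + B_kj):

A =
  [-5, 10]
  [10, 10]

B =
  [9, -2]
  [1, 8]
A ⊗ B =
  [4, -7]
  [11, 8]

Apply the min-plus product entry-by-entry:
  C[0][0] = min over k of (A[0][0] + B[0][0] = -5 + 9 = 4, A[0][1] + B[1][0] = 10 + 1 = 11) = 4 (attained at k = 0)
  C[0][1] = min over k of (A[0][0] + B[0][1] = -5 + -2 = -7, A[0][1] + B[1][1] = 10 + 8 = 18) = -7 (attained at k = 0)
  C[1][0] = min over k of (A[1][0] + B[0][0] = 10 + 9 = 19, A[1][1] + B[1][0] = 10 + 1 = 11) = 11 (attained at k = 1)
  C[1][1] = min over k of (A[1][0] + B[0][1] = 10 + -2 = 8, A[1][1] + B[1][1] = 10 + 8 = 18) = 8 (attained at k = 0)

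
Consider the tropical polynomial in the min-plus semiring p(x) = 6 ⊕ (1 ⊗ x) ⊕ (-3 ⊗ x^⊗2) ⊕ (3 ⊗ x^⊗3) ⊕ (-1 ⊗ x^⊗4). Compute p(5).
p(5) = 6

A tropical monomial a ⊗ x^⊗i evaluates to a + i · x. Evaluating each term at x = 5:
  Term 0 contributes 6 + 0 · 5 = 6
  Term 1 contributes 1 + 1 · 5 = 6
  Term 2 contributes -3 + 2 · 5 = 7
  Term 3 contributes 3 + 3 · 5 = 18
  Term 4 contributes -1 + 4 · 5 = 19
p(5) = ⊕ of these = min[6, 6, 7, 18, 19] = 6.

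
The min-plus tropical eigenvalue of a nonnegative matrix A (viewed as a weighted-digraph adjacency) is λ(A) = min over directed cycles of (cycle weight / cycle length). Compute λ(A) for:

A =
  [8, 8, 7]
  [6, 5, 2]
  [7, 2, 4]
λ(A) = 2

Enumerate directed cycles and compute their means (weight / length). Sample:
  cycle 0 → 0: weight = 8, length = 1, mean = 8/1 ≈ 8.000
  cycle 1 → 1: weight = 5, length = 1, mean = 5/1 ≈ 5.000
  cycle 2 → 2: weight = 4, length = 1, mean = 4/1 ≈ 4.000
  cycle 0 → 1 → 0: weight = 14, length = 2, mean = 14/2 ≈ 7.000
  cycle 0 → 2 → 0: weight = 14, length = 2, mean = 14/2 ≈ 7.000
  cycle 1 → 0 → 1: weight = 14, length = 2, mean = 14/2 ≈ 7.000
Minimum mean = 2.000, attained e.g. along the cycle 1 → 2 → 1 with weight 4 and length 2. So λ(A) = 4/2 = 2.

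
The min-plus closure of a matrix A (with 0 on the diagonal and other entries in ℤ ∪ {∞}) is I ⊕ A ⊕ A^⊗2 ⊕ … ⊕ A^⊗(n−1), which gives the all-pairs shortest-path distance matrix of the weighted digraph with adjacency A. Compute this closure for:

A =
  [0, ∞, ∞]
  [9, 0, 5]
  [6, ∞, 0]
Closure =
  [0, ∞, ∞]
  [9, 0, 5]
  [6, ∞, 0]

This is the Floyd-Warshall all-pairs shortest-path computation. For each intermediate vertex k = 0, 1, …, 2, update dist[i][j] ← min(dist[i][j], dist[i][k] + dist[k][j]). The final matrix gives, for each (i, j), the minimum total weight of any directed path from i to j (possibly empty when i = j).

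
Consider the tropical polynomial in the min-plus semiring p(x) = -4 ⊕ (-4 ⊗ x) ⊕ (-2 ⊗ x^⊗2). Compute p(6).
p(6) = -4

A tropical monomial a ⊗ x^⊗i evaluates to a + i · x. Evaluating each term at x = 6:
  Term 0 contributes -4 + 0 · 6 = -4
  Term 1 contributes -4 + 1 · 6 = 2
  Term 2 contributes -2 + 2 · 6 = 10
p(6) = ⊕ of these = min[-4, 2, 10] = -4.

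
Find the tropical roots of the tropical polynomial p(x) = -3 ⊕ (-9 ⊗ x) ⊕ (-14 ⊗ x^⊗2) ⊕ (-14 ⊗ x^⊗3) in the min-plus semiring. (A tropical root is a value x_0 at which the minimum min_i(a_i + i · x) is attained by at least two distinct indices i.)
Roots: {0, 5, 6}

Each tropical root is a break point of the lower envelope of the lines y = a_i + i · x (there are 4 lines, with slopes 0, 1, ..., 3). Only the lines that attain the minimum somewhere contribute to roots; other lines are dominated. Here the surviving (envelope) indices are i = 3, i = 2, i = 1, i = 0.
Intersections between consecutive envelope lines give the roots: for adjacent envelope indices i < j the intersection is x = (a_i − a_j) / (j − i). Reading off the sorted break points: {0, 5, 6}.
Verification: at each break x_0, at least two indices attain the minimum of min_i(a_i + i · x_0).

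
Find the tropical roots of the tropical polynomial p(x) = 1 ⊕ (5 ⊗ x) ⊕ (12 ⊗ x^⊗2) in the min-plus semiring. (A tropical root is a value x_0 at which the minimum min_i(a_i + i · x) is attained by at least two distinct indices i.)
Roots: {-7, -4}

Each tropical root is a break point of the lower envelope of the lines y = a_i + i · x (there are 3 lines, with slopes 0, 1, ..., 2). Only the lines that attain the minimum somewhere contribute to roots; other lines are dominated. Here the surviving (envelope) indices are i = 2, i = 1, i = 0.
Intersections between consecutive envelope lines give the roots: for adjacent envelope indices i < j the intersection is x = (a_i − a_j) / (j − i). Reading off the sorted break points: {-7, -4}.
Verification: at each break x_0, at least two indices attain the minimum of min_i(a_i + i · x_0).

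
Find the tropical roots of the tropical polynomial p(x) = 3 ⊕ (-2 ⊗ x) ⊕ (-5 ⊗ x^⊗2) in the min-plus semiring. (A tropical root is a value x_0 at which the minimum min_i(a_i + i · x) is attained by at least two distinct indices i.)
Roots: {3, 5}

Each tropical root is a break point of the lower envelope of the lines y = a_i + i · x (there are 3 lines, with slopes 0, 1, ..., 2). Only the lines that attain the minimum somewhere contribute to roots; other lines are dominated. Here the surviving (envelope) indices are i = 2, i = 1, i = 0.
Intersections between consecutive envelope lines give the roots: for adjacent envelope indices i < j the intersection is x = (a_i − a_j) / (j − i). Reading off the sorted break points: {3, 5}.
Verification: at each break x_0, at least two indices attain the minimum of min_i(a_i + i · x_0).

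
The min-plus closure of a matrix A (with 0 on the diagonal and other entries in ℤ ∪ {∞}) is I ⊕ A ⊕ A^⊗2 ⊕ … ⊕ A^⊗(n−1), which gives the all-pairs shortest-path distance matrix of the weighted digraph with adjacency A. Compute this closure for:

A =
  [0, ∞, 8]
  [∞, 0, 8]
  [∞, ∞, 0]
Closure =
  [0, ∞, 8]
  [∞, 0, 8]
  [∞, ∞, 0]

This is the Floyd-Warshall all-pairs shortest-path computation. For each intermediate vertex k = 0, 1, …, 2, update dist[i][j] ← min(dist[i][j], dist[i][k] + dist[k][j]). The final matrix gives, for each (i, j), the minimum total weight of any directed path from i to j (possibly empty when i = j).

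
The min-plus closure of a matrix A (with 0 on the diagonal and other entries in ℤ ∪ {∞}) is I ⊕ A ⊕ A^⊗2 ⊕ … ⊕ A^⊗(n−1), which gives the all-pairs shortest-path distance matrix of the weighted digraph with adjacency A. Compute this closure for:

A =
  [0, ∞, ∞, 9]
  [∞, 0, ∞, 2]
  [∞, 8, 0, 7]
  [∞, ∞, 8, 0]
Closure =
  [0, 25, 17, 9]
  [∞, 0, 10, 2]
  [∞, 8, 0, 7]
  [∞, 16, 8, 0]

This is the Floyd-Warshall all-pairs shortest-path computation. For each intermediate vertex k = 0, 1, …, 3, update dist[i][j] ← min(dist[i][j], dist[i][k] + dist[k][j]). The final matrix gives, for each (i, j), the minimum total weight of any directed path from i to j (possibly empty when i = j).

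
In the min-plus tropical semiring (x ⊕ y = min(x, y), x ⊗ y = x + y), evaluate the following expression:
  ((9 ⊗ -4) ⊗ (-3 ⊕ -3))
((9 ⊗ -4) ⊗ (-3 ⊕ -3)) = 2

Expand innermost to outermost. Recall ⊕ takes the minimum of its arguments and ⊗ takes their sum. Working out the expression ((9 ⊗ -4) ⊗ (-3 ⊕ -3)) gives 2.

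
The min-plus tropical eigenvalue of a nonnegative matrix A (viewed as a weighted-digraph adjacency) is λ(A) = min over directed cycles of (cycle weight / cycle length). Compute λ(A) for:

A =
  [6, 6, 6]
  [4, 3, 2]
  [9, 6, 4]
λ(A) = 3

Enumerate directed cycles and compute their means (weight / length). Sample:
  cycle 0 → 0: weight = 6, length = 1, mean = 6/1 ≈ 6.000
  cycle 1 → 1: weight = 3, length = 1, mean = 3/1 ≈ 3.000
  cycle 2 → 2: weight = 4, length = 1, mean = 4/1 ≈ 4.000
  cycle 0 → 1 → 0: weight = 10, length = 2, mean = 10/2 ≈ 5.000
  cycle 0 → 2 → 0: weight = 15, length = 2, mean = 15/2 ≈ 7.500
  cycle 1 → 0 → 1: weight = 10, length = 2, mean = 10/2 ≈ 5.000
Minimum mean = 3.000, attained e.g. along the cycle 1 → 1 with weight 3 and length 1. So λ(A) = 3/1 = 3.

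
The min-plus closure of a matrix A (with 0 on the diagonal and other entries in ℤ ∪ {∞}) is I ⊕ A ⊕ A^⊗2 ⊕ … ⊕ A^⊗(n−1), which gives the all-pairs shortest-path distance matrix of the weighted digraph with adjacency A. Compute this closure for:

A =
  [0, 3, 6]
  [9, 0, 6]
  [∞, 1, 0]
Closure =
  [0, 3, 6]
  [9, 0, 6]
  [10, 1, 0]

This is the Floyd-Warshall all-pairs shortest-path computation. For each intermediate vertex k = 0, 1, …, 2, update dist[i][j] ← min(dist[i][j], dist[i][k] + dist[k][j]). The final matrix gives, for each (i, j), the minimum total weight of any directed path from i to j (possibly empty when i = j).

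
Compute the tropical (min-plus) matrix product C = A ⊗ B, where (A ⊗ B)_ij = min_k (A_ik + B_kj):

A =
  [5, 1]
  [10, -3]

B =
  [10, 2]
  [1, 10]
A ⊗ B =
  [2, 7]
  [-2, 7]

Apply the min-plus product entry-by-entry:
  C[0][0] = min over k of (A[0][0] + B[0][0] = 5 + 10 = 15, A[0][1] + B[1][0] = 1 + 1 = 2) = 2 (attained at k = 1)
  C[0][1] = min over k of (A[0][0] + B[0][1] = 5 + 2 = 7, A[0][1] + B[1][1] = 1 + 10 = 11) = 7 (attained at k = 0)
  C[1][0] = min over k of (A[1][0] + B[0][0] = 10 + 10 = 20, A[1][1] + B[1][0] = -3 + 1 = -2) = -2 (attained at k = 1)
  C[1][1] = min over k of (A[1][0] + B[0][1] = 10 + 2 = 12, A[1][1] + B[1][1] = -3 + 10 = 7) = 7 (attained at k = 1)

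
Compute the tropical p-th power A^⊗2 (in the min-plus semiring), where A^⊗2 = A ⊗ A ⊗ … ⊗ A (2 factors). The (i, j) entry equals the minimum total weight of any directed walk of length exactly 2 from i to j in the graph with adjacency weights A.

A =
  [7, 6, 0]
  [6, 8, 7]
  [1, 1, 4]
A^⊗2 =
  [1, 1, 4]
  [8, 8, 6]
  [5, 5, 1]

Each entry (A^⊗2)_ij equals the minimum over all length-2 walks i = v_0 → v_1 → … → v_2 = j of Σ_t A[v_t][v_{t+1}]. For example, for (i, j) = (0, 2) we minimise over 3 possible intermediate vertex sequences; the minimum is 4, attained along the walk 0 → 2 → 2.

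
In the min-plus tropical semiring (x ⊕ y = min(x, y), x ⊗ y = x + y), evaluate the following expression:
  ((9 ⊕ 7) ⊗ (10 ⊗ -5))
((9 ⊕ 7) ⊗ (10 ⊗ -5)) = 12

Expand innermost to outermost. Recall ⊕ takes the minimum of its arguments and ⊗ takes their sum. Working out the expression ((9 ⊕ 7) ⊗ (10 ⊗ -5)) gives 12.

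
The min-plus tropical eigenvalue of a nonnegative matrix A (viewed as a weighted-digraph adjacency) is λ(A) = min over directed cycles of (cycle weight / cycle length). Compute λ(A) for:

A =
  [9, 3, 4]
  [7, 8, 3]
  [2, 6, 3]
λ(A) = 8/3

Enumerate directed cycles and compute their means (weight / length). Sample:
  cycle 0 → 0: weight = 9, length = 1, mean = 9/1 ≈ 9.000
  cycle 1 → 1: weight = 8, length = 1, mean = 8/1 ≈ 8.000
  cycle 2 → 2: weight = 3, length = 1, mean = 3/1 ≈ 3.000
  cycle 0 → 1 → 0: weight = 10, length = 2, mean = 10/2 ≈ 5.000
  cycle 0 → 2 → 0: weight = 6, length = 2, mean = 6/2 ≈ 3.000
  cycle 1 → 0 → 1: weight = 10, length = 2, mean = 10/2 ≈ 5.000
Minimum mean = 2.667, attained e.g. along the cycle 0 → 1 → 2 → 0 with weight 8 and length 3. So λ(A) = 8/3 = 8/3.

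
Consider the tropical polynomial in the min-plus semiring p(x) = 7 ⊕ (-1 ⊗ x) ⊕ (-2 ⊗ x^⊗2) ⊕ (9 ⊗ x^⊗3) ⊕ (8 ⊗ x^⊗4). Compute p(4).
p(4) = 3

A tropical monomial a ⊗ x^⊗i evaluates to a + i · x. Evaluating each term at x = 4:
  Term 0 contributes 7 + 0 · 4 = 7
  Term 1 contributes -1 + 1 · 4 = 3
  Term 2 contributes -2 + 2 · 4 = 6
  Term 3 contributes 9 + 3 · 4 = 21
  Term 4 contributes 8 + 4 · 4 = 24
p(4) = ⊕ of these = min[7, 3, 6, 21, 24] = 3.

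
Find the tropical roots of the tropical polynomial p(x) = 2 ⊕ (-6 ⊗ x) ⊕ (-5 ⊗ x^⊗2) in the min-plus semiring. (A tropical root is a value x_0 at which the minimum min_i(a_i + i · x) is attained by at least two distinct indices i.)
Roots: {-1, 8}

Each tropical root is a break point of the lower envelope of the lines y = a_i + i · x (there are 3 lines, with slopes 0, 1, ..., 2). Only the lines that attain the minimum somewhere contribute to roots; other lines are dominated. Here the surviving (envelope) indices are i = 2, i = 1, i = 0.
Intersections between consecutive envelope lines give the roots: for adjacent envelope indices i < j the intersection is x = (a_i − a_j) / (j − i). Reading off the sorted break points: {-1, 8}.
Verification: at each break x_0, at least two indices attain the minimum of min_i(a_i + i · x_0).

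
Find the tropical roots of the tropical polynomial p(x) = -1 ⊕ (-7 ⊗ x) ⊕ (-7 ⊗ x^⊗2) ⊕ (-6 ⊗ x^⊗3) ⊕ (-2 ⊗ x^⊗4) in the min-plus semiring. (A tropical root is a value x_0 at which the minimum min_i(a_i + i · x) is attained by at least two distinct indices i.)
Roots: {-4, -1, 0, 6}

Each tropical root is a break point of the lower envelope of the lines y = a_i + i · x (there are 5 lines, with slopes 0, 1, ..., 4). Only the lines that attain the minimum somewhere contribute to roots; other lines are dominated. Here the surviving (envelope) indices are i = 4, i = 3, i = 2, i = 1, i = 0.
Intersections between consecutive envelope lines give the roots: for adjacent envelope indices i < j the intersection is x = (a_i − a_j) / (j − i). Reading off the sorted break points: {-4, -1, 0, 6}.
Verification: at each break x_0, at least two indices attain the minimum of min_i(a_i + i · x_0).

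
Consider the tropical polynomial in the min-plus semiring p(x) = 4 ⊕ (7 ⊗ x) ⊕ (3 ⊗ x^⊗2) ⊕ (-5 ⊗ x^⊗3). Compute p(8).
p(8) = 4

A tropical monomial a ⊗ x^⊗i evaluates to a + i · x. Evaluating each term at x = 8:
  Term 0 contributes 4 + 0 · 8 = 4
  Term 1 contributes 7 + 1 · 8 = 15
  Term 2 contributes 3 + 2 · 8 = 19
  Term 3 contributes -5 + 3 · 8 = 19
p(8) = ⊕ of these = min[4, 15, 19, 19] = 4.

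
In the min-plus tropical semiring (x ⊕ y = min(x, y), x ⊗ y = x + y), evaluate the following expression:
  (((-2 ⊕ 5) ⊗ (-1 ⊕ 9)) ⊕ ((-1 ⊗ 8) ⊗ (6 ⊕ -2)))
(((-2 ⊕ 5) ⊗ (-1 ⊕ 9)) ⊕ ((-1 ⊗ 8) ⊗ (6 ⊕ -2))) = -3

Expand innermost to outermost. Recall ⊕ takes the minimum of its arguments and ⊗ takes their sum. Working out the expression (((-2 ⊕ 5) ⊗ (-1 ⊕ 9)) ⊕ ((-1 ⊗ 8) ⊗ (6 ⊕ -2))) gives -3.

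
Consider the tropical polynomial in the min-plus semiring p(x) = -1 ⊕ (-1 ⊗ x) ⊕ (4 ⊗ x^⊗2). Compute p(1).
p(1) = -1

A tropical monomial a ⊗ x^⊗i evaluates to a + i · x. Evaluating each term at x = 1:
  Term 0 contributes -1 + 0 · 1 = -1
  Term 1 contributes -1 + 1 · 1 = 0
  Term 2 contributes 4 + 2 · 1 = 6
p(1) = ⊕ of these = min[-1, 0, 6] = -1.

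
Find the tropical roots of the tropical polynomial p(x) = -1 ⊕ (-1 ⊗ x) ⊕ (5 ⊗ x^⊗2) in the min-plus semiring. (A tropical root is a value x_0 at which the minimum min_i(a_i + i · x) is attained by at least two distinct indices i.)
Roots: {-6, 0}

Each tropical root is a break point of the lower envelope of the lines y = a_i + i · x (there are 3 lines, with slopes 0, 1, ..., 2). Only the lines that attain the minimum somewhere contribute to roots; other lines are dominated. Here the surviving (envelope) indices are i = 2, i = 1, i = 0.
Intersections between consecutive envelope lines give the roots: for adjacent envelope indices i < j the intersection is x = (a_i − a_j) / (j − i). Reading off the sorted break points: {-6, 0}.
Verification: at each break x_0, at least two indices attain the minimum of min_i(a_i + i · x_0).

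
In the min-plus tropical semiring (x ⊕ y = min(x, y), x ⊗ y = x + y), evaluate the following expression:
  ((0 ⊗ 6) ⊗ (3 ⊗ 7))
((0 ⊗ 6) ⊗ (3 ⊗ 7)) = 16

Expand innermost to outermost. Recall ⊕ takes the minimum of its arguments and ⊗ takes their sum. Working out the expression ((0 ⊗ 6) ⊗ (3 ⊗ 7)) gives 16.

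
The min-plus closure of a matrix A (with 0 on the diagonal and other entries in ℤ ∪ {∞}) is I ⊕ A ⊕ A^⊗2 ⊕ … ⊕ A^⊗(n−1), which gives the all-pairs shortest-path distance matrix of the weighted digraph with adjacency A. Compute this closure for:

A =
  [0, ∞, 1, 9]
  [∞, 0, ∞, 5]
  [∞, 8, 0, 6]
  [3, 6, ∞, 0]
Closure =
  [0, 9, 1, 7]
  [8, 0, 9, 5]
  [9, 8, 0, 6]
  [3, 6, 4, 0]

This is the Floyd-Warshall all-pairs shortest-path computation. For each intermediate vertex k = 0, 1, …, 3, update dist[i][j] ← min(dist[i][j], dist[i][k] + dist[k][j]). The final matrix gives, for each (i, j), the minimum total weight of any directed path from i to j (possibly empty when i = j).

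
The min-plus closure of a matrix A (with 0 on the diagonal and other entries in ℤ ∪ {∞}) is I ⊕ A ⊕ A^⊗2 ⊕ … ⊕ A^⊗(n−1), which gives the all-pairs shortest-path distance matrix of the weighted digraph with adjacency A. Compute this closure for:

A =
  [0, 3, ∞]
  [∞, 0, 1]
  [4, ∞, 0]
Closure =
  [0, 3, 4]
  [5, 0, 1]
  [4, 7, 0]

This is the Floyd-Warshall all-pairs shortest-path computation. For each intermediate vertex k = 0, 1, …, 2, update dist[i][j] ← min(dist[i][j], dist[i][k] + dist[k][j]). The final matrix gives, for each (i, j), the minimum total weight of any directed path from i to j (possibly empty when i = j).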